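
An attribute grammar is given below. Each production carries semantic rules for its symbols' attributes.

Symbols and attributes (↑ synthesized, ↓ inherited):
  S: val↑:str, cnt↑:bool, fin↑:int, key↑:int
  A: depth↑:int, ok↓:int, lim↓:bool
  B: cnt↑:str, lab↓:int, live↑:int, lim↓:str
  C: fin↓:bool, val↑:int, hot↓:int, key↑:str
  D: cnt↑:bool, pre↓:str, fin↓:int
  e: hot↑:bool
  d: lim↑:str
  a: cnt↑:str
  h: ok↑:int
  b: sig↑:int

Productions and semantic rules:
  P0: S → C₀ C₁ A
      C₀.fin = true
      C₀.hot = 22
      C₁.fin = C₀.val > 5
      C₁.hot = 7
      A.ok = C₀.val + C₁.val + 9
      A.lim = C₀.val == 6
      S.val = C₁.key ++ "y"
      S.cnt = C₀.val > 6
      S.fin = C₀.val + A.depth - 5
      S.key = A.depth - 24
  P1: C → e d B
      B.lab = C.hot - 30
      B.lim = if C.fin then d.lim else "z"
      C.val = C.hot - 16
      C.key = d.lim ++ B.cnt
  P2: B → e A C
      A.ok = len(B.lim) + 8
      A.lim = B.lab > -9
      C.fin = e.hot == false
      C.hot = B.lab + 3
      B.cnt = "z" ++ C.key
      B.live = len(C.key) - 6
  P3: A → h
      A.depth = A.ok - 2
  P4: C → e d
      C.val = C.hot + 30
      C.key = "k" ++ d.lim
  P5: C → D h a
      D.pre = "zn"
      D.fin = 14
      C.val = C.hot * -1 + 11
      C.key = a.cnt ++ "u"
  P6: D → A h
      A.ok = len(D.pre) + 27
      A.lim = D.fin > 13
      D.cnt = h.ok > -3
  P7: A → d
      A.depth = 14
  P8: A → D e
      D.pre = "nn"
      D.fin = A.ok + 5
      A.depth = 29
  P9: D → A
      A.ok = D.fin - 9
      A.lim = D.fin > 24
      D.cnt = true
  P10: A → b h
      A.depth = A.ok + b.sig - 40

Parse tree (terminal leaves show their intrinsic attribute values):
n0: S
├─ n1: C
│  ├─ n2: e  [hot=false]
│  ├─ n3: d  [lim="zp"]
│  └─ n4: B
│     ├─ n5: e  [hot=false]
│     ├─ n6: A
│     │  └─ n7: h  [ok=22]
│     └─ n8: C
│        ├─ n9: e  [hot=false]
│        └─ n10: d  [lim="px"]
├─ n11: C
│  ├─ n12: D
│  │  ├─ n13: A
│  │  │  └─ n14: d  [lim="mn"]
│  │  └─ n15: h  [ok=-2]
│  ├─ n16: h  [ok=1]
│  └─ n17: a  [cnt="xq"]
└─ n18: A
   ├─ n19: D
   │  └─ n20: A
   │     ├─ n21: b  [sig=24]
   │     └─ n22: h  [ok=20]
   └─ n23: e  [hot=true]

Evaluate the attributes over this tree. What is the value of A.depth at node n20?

-1

1. n1.fin = true  [true]
2. n1.hot = 22  [22]
3. n2.hot = false  [terminal]
4. n3.lim = "zp"  [terminal]
5. n4.lab = -8  [C.hot - 30]
6. n4.lim = "zp"  [if C.fin then d.lim else "z"]
7. n5.hot = false  [terminal]
8. n6.ok = 10  [len(B.lim) + 8]
9. n6.lim = true  [B.lab > -9]
10. n7.ok = 22  [terminal]
11. n6.depth = 8  [A.ok - 2]
12. n8.fin = true  [e.hot == false]
13. n8.hot = -5  [B.lab + 3]
14. n9.hot = false  [terminal]
15. n10.lim = "px"  [terminal]
16. n8.val = 25  [C.hot + 30]
17. n8.key = "kpx"  ["k" ++ d.lim]
18. n4.cnt = "zkpx"  ["z" ++ C.key]
19. n4.live = -3  [len(C.key) - 6]
20. n1.val = 6  [C.hot - 16]
21. n1.key = "zpzkpx"  [d.lim ++ B.cnt]
22. n11.fin = true  [C₀.val > 5]
23. n11.hot = 7  [7]
24. n12.pre = "zn"  ["zn"]
25. n12.fin = 14  [14]
26. n13.ok = 29  [len(D.pre) + 27]
27. n13.lim = true  [D.fin > 13]
28. n14.lim = "mn"  [terminal]
29. n13.depth = 14  [14]
30. n15.ok = -2  [terminal]
31. n12.cnt = true  [h.ok > -3]
32. n16.ok = 1  [terminal]
33. n17.cnt = "xq"  [terminal]
34. n11.val = 4  [C.hot * -1 + 11]
35. n11.key = "xqu"  [a.cnt ++ "u"]
36. n18.ok = 19  [C₀.val + C₁.val + 9]
37. n18.lim = true  [C₀.val == 6]
38. n19.pre = "nn"  ["nn"]
39. n19.fin = 24  [A.ok + 5]
40. n20.ok = 15  [D.fin - 9]
41. n20.lim = false  [D.fin > 24]
42. n21.sig = 24  [terminal]
43. n22.ok = 20  [terminal]
44. n20.depth = -1  [A.ok + b.sig - 40]
45. n19.cnt = true  [true]
46. n23.hot = true  [terminal]
47. n18.depth = 29  [29]
48. n0.val = "xquy"  [C₁.key ++ "y"]
49. n0.cnt = false  [C₀.val > 6]
50. n0.fin = 30  [C₀.val + A.depth - 5]
51. n0.key = 5  [A.depth - 24]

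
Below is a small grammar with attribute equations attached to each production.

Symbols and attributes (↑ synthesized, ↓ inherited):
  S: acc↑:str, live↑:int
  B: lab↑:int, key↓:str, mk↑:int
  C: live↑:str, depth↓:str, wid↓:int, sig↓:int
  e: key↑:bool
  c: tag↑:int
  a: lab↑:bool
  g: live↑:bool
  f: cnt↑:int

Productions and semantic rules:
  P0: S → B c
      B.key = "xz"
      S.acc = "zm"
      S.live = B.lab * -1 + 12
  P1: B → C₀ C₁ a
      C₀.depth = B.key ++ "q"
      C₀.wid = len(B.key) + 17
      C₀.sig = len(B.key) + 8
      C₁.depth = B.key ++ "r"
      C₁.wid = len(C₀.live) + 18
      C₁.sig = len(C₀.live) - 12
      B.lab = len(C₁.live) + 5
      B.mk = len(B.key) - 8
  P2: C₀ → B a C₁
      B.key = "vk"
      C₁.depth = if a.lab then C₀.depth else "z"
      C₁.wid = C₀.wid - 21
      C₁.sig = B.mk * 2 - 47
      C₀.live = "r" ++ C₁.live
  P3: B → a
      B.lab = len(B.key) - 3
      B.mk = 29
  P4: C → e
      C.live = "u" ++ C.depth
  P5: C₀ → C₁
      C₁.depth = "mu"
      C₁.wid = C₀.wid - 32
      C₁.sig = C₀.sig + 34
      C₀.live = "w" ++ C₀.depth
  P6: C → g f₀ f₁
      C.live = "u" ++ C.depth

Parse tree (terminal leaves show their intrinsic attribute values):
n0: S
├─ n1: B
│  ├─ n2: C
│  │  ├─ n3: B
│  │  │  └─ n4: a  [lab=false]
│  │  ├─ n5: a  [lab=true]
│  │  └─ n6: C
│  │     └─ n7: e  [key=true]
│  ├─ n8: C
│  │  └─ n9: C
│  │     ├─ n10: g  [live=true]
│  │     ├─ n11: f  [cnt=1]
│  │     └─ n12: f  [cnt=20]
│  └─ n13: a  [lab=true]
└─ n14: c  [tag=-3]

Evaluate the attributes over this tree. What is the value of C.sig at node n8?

1. n1.key = "xz"  ["xz"]
2. n2.depth = "xzq"  [B.key ++ "q"]
3. n2.wid = 19  [len(B.key) + 17]
4. n2.sig = 10  [len(B.key) + 8]
5. n3.key = "vk"  ["vk"]
6. n4.lab = false  [terminal]
7. n3.lab = -1  [len(B.key) - 3]
8. n3.mk = 29  [29]
9. n5.lab = true  [terminal]
10. n6.depth = "xzq"  [if a.lab then C₀.depth else "z"]
11. n6.wid = -2  [C₀.wid - 21]
12. n6.sig = 11  [B.mk * 2 - 47]
13. n7.key = true  [terminal]
14. n6.live = "uxzq"  ["u" ++ C.depth]
15. n2.live = "ruxzq"  ["r" ++ C₁.live]
16. n8.depth = "xzr"  [B.key ++ "r"]
17. n8.wid = 23  [len(C₀.live) + 18]
18. n8.sig = -7  [len(C₀.live) - 12]
19. n9.depth = "mu"  ["mu"]
20. n9.wid = -9  [C₀.wid - 32]
21. n9.sig = 27  [C₀.sig + 34]
22. n10.live = true  [terminal]
23. n11.cnt = 1  [terminal]
24. n12.cnt = 20  [terminal]
25. n9.live = "umu"  ["u" ++ C.depth]
26. n8.live = "wxzr"  ["w" ++ C₀.depth]
27. n13.lab = true  [terminal]
28. n1.lab = 9  [len(C₁.live) + 5]
29. n1.mk = -6  [len(B.key) - 8]
30. n14.tag = -3  [terminal]
31. n0.acc = "zm"  ["zm"]
32. n0.live = 3  [B.lab * -1 + 12]

-7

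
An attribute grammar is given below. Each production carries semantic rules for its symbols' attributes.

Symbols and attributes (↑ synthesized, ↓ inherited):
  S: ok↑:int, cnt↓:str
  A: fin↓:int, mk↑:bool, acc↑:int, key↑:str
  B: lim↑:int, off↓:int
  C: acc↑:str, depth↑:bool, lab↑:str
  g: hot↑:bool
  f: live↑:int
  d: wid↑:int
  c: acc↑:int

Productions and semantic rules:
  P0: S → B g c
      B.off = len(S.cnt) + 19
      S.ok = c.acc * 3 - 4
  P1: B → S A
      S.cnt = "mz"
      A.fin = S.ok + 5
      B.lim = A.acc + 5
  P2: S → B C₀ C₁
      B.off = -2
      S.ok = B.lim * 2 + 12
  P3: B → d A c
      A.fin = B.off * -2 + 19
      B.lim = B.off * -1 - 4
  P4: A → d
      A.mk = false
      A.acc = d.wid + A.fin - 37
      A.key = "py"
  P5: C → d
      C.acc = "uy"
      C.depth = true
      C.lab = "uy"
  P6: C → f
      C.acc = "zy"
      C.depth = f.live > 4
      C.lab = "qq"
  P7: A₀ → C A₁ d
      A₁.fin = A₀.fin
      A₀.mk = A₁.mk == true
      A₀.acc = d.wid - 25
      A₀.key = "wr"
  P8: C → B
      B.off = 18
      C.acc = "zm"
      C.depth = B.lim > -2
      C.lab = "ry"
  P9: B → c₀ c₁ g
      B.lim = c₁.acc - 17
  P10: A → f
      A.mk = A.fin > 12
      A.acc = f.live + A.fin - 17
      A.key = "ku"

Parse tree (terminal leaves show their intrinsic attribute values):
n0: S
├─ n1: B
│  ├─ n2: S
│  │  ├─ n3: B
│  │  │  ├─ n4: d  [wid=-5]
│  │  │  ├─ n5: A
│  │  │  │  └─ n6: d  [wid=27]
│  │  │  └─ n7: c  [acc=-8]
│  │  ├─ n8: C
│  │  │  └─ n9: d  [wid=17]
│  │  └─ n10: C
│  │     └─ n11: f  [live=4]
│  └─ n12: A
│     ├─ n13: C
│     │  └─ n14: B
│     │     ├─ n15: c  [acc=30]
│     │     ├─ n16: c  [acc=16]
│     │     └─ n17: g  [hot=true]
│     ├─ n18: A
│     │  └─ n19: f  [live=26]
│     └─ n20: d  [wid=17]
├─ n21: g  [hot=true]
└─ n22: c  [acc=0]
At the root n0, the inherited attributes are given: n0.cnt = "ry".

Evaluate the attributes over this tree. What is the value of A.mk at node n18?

true

1. n0.cnt = "ry"  [given at root]
2. n1.off = 21  [len(S.cnt) + 19]
3. n2.cnt = "mz"  ["mz"]
4. n3.off = -2  [-2]
5. n4.wid = -5  [terminal]
6. n5.fin = 23  [B.off * -2 + 19]
7. n6.wid = 27  [terminal]
8. n5.mk = false  [false]
9. n5.acc = 13  [d.wid + A.fin - 37]
10. n5.key = "py"  ["py"]
11. n7.acc = -8  [terminal]
12. n3.lim = -2  [B.off * -1 - 4]
13. n9.wid = 17  [terminal]
14. n8.acc = "uy"  ["uy"]
15. n8.depth = true  [true]
16. n8.lab = "uy"  ["uy"]
17. n11.live = 4  [terminal]
18. n10.acc = "zy"  ["zy"]
19. n10.depth = false  [f.live > 4]
20. n10.lab = "qq"  ["qq"]
21. n2.ok = 8  [B.lim * 2 + 12]
22. n12.fin = 13  [S.ok + 5]
23. n14.off = 18  [18]
24. n15.acc = 30  [terminal]
25. n16.acc = 16  [terminal]
26. n17.hot = true  [terminal]
27. n14.lim = -1  [c₁.acc - 17]
28. n13.acc = "zm"  ["zm"]
29. n13.depth = true  [B.lim > -2]
30. n13.lab = "ry"  ["ry"]
31. n18.fin = 13  [A₀.fin]
32. n19.live = 26  [terminal]
33. n18.mk = true  [A.fin > 12]
34. n18.acc = 22  [f.live + A.fin - 17]
35. n18.key = "ku"  ["ku"]
36. n20.wid = 17  [terminal]
37. n12.mk = true  [A₁.mk == true]
38. n12.acc = -8  [d.wid - 25]
39. n12.key = "wr"  ["wr"]
40. n1.lim = -3  [A.acc + 5]
41. n21.hot = true  [terminal]
42. n22.acc = 0  [terminal]
43. n0.ok = -4  [c.acc * 3 - 4]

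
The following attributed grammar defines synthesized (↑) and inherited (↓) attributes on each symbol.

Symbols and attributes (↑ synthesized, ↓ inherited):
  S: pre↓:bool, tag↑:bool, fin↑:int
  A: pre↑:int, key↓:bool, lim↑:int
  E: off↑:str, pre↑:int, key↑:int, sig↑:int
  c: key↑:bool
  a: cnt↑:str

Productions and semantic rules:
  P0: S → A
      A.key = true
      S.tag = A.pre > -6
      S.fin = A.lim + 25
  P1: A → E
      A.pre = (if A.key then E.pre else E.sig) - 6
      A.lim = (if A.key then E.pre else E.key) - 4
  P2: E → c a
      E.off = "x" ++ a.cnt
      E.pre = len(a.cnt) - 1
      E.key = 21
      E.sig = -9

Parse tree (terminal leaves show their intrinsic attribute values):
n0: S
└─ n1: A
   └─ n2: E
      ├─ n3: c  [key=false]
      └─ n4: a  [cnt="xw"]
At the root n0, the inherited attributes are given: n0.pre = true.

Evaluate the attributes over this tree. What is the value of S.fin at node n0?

22

1. n0.pre = true  [given at root]
2. n1.key = true  [true]
3. n3.key = false  [terminal]
4. n4.cnt = "xw"  [terminal]
5. n2.off = "xxw"  ["x" ++ a.cnt]
6. n2.pre = 1  [len(a.cnt) - 1]
7. n2.key = 21  [21]
8. n2.sig = -9  [-9]
9. n1.pre = -5  [(if A.key then E.pre else E.sig) - 6]
10. n1.lim = -3  [(if A.key then E.pre else E.key) - 4]
11. n0.tag = true  [A.pre > -6]
12. n0.fin = 22  [A.lim + 25]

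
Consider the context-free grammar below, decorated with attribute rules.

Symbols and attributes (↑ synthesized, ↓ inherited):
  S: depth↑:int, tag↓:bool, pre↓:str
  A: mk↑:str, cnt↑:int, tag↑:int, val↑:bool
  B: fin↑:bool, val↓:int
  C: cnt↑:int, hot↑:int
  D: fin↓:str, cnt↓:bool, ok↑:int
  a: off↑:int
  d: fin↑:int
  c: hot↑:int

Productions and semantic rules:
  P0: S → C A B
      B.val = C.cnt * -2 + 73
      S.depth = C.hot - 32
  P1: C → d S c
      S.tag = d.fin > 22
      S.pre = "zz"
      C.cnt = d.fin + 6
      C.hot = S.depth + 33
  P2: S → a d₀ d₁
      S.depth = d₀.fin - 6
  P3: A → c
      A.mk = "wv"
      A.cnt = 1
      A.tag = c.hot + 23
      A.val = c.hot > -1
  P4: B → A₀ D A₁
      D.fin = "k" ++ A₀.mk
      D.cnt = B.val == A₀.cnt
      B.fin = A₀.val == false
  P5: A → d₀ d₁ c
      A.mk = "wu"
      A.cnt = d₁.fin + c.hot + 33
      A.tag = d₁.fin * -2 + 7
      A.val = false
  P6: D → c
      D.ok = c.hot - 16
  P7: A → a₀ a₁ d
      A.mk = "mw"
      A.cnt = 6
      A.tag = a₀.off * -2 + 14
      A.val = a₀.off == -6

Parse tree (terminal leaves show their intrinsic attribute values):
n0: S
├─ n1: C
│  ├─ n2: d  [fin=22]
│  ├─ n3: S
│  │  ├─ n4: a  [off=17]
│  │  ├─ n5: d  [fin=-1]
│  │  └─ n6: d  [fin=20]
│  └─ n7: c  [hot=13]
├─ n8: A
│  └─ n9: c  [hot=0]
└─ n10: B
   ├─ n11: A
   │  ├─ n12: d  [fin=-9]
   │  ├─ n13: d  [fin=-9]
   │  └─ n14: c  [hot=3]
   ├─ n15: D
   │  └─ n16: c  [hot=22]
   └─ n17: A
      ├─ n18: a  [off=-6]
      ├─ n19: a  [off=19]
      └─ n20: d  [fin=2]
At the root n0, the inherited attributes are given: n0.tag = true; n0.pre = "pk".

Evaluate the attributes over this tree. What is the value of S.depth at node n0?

-6

1. n0.tag = true  [given at root]
2. n0.pre = "pk"  [given at root]
3. n2.fin = 22  [terminal]
4. n3.tag = false  [d.fin > 22]
5. n3.pre = "zz"  ["zz"]
6. n4.off = 17  [terminal]
7. n5.fin = -1  [terminal]
8. n6.fin = 20  [terminal]
9. n3.depth = -7  [d₀.fin - 6]
10. n7.hot = 13  [terminal]
11. n1.cnt = 28  [d.fin + 6]
12. n1.hot = 26  [S.depth + 33]
13. n9.hot = 0  [terminal]
14. n8.mk = "wv"  ["wv"]
15. n8.cnt = 1  [1]
16. n8.tag = 23  [c.hot + 23]
17. n8.val = true  [c.hot > -1]
18. n10.val = 17  [C.cnt * -2 + 73]
19. n12.fin = -9  [terminal]
20. n13.fin = -9  [terminal]
21. n14.hot = 3  [terminal]
22. n11.mk = "wu"  ["wu"]
23. n11.cnt = 27  [d₁.fin + c.hot + 33]
24. n11.tag = 25  [d₁.fin * -2 + 7]
25. n11.val = false  [false]
26. n15.fin = "kwu"  ["k" ++ A₀.mk]
27. n15.cnt = false  [B.val == A₀.cnt]
28. n16.hot = 22  [terminal]
29. n15.ok = 6  [c.hot - 16]
30. n18.off = -6  [terminal]
31. n19.off = 19  [terminal]
32. n20.fin = 2  [terminal]
33. n17.mk = "mw"  ["mw"]
34. n17.cnt = 6  [6]
35. n17.tag = 26  [a₀.off * -2 + 14]
36. n17.val = true  [a₀.off == -6]
37. n10.fin = true  [A₀.val == false]
38. n0.depth = -6  [C.hot - 32]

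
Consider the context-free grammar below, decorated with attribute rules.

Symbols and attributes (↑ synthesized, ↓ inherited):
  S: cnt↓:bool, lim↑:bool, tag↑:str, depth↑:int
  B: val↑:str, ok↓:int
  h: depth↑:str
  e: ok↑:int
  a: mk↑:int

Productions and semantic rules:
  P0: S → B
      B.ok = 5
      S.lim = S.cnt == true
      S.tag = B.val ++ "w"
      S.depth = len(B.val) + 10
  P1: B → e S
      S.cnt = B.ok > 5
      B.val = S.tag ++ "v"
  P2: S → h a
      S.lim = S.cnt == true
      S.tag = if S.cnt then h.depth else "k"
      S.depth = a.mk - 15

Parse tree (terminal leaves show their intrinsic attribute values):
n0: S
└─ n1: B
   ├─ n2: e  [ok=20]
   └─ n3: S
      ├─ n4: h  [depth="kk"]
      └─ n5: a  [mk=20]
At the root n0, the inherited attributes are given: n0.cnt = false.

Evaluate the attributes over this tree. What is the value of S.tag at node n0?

1. n0.cnt = false  [given at root]
2. n1.ok = 5  [5]
3. n2.ok = 20  [terminal]
4. n3.cnt = false  [B.ok > 5]
5. n4.depth = "kk"  [terminal]
6. n5.mk = 20  [terminal]
7. n3.lim = false  [S.cnt == true]
8. n3.tag = "k"  [if S.cnt then h.depth else "k"]
9. n3.depth = 5  [a.mk - 15]
10. n1.val = "kv"  [S.tag ++ "v"]
11. n0.lim = false  [S.cnt == true]
12. n0.tag = "kvw"  [B.val ++ "w"]
13. n0.depth = 12  [len(B.val) + 10]

"kvw"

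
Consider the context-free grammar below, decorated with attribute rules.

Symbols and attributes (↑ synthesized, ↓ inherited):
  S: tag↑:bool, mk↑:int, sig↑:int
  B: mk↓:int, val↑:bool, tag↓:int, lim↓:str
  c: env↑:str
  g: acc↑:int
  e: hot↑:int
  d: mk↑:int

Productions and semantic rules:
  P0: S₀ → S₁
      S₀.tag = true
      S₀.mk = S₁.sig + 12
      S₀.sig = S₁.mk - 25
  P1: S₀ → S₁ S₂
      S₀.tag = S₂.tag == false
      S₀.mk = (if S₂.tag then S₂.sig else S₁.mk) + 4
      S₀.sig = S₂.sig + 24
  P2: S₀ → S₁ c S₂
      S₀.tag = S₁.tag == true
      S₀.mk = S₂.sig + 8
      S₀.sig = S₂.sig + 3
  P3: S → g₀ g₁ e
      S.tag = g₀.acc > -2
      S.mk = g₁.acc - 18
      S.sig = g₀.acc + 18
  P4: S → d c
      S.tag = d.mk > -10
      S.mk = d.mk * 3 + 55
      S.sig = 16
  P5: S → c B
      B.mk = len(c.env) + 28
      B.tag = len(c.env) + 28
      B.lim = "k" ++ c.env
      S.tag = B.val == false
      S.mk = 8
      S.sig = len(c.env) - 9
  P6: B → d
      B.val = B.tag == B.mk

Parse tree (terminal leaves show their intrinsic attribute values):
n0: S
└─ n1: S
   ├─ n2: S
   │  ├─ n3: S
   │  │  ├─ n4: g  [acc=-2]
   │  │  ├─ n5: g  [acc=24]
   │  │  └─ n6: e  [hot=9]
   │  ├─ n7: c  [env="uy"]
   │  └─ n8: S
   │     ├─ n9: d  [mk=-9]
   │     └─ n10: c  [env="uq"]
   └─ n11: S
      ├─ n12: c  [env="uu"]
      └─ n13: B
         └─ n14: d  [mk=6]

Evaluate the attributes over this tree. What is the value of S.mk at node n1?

28

1. n4.acc = -2  [terminal]
2. n5.acc = 24  [terminal]
3. n6.hot = 9  [terminal]
4. n3.tag = false  [g₀.acc > -2]
5. n3.mk = 6  [g₁.acc - 18]
6. n3.sig = 16  [g₀.acc + 18]
7. n7.env = "uy"  [terminal]
8. n9.mk = -9  [terminal]
9. n10.env = "uq"  [terminal]
10. n8.tag = true  [d.mk > -10]
11. n8.mk = 28  [d.mk * 3 + 55]
12. n8.sig = 16  [16]
13. n2.tag = false  [S₁.tag == true]
14. n2.mk = 24  [S₂.sig + 8]
15. n2.sig = 19  [S₂.sig + 3]
16. n12.env = "uu"  [terminal]
17. n13.mk = 30  [len(c.env) + 28]
18. n13.tag = 30  [len(c.env) + 28]
19. n13.lim = "kuu"  ["k" ++ c.env]
20. n14.mk = 6  [terminal]
21. n13.val = true  [B.tag == B.mk]
22. n11.tag = false  [B.val == false]
23. n11.mk = 8  [8]
24. n11.sig = -7  [len(c.env) - 9]
25. n1.tag = true  [S₂.tag == false]
26. n1.mk = 28  [(if S₂.tag then S₂.sig else S₁.mk) + 4]
27. n1.sig = 17  [S₂.sig + 24]
28. n0.tag = true  [true]
29. n0.mk = 29  [S₁.sig + 12]
30. n0.sig = 3  [S₁.mk - 25]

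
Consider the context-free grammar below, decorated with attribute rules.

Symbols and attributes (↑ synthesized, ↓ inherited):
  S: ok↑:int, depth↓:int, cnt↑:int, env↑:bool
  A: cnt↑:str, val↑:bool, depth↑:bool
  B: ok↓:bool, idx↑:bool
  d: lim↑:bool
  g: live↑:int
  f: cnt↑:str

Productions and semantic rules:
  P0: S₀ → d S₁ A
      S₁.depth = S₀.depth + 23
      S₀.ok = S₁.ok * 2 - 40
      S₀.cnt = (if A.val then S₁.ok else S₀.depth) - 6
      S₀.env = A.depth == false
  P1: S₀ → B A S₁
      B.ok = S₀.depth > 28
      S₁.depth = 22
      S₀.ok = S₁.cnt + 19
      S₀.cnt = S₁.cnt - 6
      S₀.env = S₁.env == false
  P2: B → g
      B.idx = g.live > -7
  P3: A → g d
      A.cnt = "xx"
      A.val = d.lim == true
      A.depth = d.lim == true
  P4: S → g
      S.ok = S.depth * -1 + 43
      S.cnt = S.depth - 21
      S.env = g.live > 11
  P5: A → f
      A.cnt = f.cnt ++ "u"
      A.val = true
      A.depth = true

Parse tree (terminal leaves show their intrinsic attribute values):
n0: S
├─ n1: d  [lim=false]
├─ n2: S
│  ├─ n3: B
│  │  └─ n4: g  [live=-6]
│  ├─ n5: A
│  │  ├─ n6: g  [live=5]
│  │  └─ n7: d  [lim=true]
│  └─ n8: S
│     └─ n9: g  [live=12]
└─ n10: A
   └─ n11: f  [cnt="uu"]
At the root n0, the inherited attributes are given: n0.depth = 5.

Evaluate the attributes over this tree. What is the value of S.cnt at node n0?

1. n0.depth = 5  [given at root]
2. n1.lim = false  [terminal]
3. n2.depth = 28  [S₀.depth + 23]
4. n3.ok = false  [S₀.depth > 28]
5. n4.live = -6  [terminal]
6. n3.idx = true  [g.live > -7]
7. n6.live = 5  [terminal]
8. n7.lim = true  [terminal]
9. n5.cnt = "xx"  ["xx"]
10. n5.val = true  [d.lim == true]
11. n5.depth = true  [d.lim == true]
12. n8.depth = 22  [22]
13. n9.live = 12  [terminal]
14. n8.ok = 21  [S.depth * -1 + 43]
15. n8.cnt = 1  [S.depth - 21]
16. n8.env = true  [g.live > 11]
17. n2.ok = 20  [S₁.cnt + 19]
18. n2.cnt = -5  [S₁.cnt - 6]
19. n2.env = false  [S₁.env == false]
20. n11.cnt = "uu"  [terminal]
21. n10.cnt = "uuu"  [f.cnt ++ "u"]
22. n10.val = true  [true]
23. n10.depth = true  [true]
24. n0.ok = 0  [S₁.ok * 2 - 40]
25. n0.cnt = 14  [(if A.val then S₁.ok else S₀.depth) - 6]
26. n0.env = false  [A.depth == false]

14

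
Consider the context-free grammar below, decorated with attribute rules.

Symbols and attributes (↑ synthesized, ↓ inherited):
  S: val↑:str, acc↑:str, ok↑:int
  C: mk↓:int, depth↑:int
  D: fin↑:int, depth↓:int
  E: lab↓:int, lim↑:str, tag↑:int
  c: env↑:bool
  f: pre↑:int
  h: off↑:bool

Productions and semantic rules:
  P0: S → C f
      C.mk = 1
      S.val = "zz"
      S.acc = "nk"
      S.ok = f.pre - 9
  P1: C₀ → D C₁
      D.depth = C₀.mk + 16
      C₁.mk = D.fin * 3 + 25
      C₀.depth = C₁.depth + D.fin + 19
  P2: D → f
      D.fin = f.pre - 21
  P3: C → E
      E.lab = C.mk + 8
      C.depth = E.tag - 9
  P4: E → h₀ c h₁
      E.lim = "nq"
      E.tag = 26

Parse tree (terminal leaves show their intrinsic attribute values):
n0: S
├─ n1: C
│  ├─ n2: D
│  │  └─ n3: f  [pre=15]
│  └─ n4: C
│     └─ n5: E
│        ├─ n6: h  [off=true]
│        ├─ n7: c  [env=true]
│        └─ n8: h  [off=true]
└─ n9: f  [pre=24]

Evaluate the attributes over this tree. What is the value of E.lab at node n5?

15

1. n1.mk = 1  [1]
2. n2.depth = 17  [C₀.mk + 16]
3. n3.pre = 15  [terminal]
4. n2.fin = -6  [f.pre - 21]
5. n4.mk = 7  [D.fin * 3 + 25]
6. n5.lab = 15  [C.mk + 8]
7. n6.off = true  [terminal]
8. n7.env = true  [terminal]
9. n8.off = true  [terminal]
10. n5.lim = "nq"  ["nq"]
11. n5.tag = 26  [26]
12. n4.depth = 17  [E.tag - 9]
13. n1.depth = 30  [C₁.depth + D.fin + 19]
14. n9.pre = 24  [terminal]
15. n0.val = "zz"  ["zz"]
16. n0.acc = "nk"  ["nk"]
17. n0.ok = 15  [f.pre - 9]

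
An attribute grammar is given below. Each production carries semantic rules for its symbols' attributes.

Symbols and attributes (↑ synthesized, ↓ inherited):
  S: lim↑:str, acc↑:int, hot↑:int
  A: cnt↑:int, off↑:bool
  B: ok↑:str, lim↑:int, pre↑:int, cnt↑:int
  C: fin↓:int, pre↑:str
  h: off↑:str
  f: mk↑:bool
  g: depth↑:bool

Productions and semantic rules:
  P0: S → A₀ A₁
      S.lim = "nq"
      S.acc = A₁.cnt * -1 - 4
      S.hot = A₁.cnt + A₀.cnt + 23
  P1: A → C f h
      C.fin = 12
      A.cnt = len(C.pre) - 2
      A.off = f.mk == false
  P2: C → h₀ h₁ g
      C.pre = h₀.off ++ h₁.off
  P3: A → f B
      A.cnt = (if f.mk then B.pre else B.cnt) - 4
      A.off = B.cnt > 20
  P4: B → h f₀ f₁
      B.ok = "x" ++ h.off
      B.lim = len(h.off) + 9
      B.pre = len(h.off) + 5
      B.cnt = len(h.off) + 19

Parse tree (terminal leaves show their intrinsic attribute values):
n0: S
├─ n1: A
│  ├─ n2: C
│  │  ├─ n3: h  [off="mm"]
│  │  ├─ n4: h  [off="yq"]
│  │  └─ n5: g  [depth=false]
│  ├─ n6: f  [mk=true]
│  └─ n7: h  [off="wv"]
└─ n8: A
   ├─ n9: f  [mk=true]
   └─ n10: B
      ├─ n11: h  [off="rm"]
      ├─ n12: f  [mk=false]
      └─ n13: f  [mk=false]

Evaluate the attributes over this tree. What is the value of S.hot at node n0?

28

1. n2.fin = 12  [12]
2. n3.off = "mm"  [terminal]
3. n4.off = "yq"  [terminal]
4. n5.depth = false  [terminal]
5. n2.pre = "mmyq"  [h₀.off ++ h₁.off]
6. n6.mk = true  [terminal]
7. n7.off = "wv"  [terminal]
8. n1.cnt = 2  [len(C.pre) - 2]
9. n1.off = false  [f.mk == false]
10. n9.mk = true  [terminal]
11. n11.off = "rm"  [terminal]
12. n12.mk = false  [terminal]
13. n13.mk = false  [terminal]
14. n10.ok = "xrm"  ["x" ++ h.off]
15. n10.lim = 11  [len(h.off) + 9]
16. n10.pre = 7  [len(h.off) + 5]
17. n10.cnt = 21  [len(h.off) + 19]
18. n8.cnt = 3  [(if f.mk then B.pre else B.cnt) - 4]
19. n8.off = true  [B.cnt > 20]
20. n0.lim = "nq"  ["nq"]
21. n0.acc = -7  [A₁.cnt * -1 - 4]
22. n0.hot = 28  [A₁.cnt + A₀.cnt + 23]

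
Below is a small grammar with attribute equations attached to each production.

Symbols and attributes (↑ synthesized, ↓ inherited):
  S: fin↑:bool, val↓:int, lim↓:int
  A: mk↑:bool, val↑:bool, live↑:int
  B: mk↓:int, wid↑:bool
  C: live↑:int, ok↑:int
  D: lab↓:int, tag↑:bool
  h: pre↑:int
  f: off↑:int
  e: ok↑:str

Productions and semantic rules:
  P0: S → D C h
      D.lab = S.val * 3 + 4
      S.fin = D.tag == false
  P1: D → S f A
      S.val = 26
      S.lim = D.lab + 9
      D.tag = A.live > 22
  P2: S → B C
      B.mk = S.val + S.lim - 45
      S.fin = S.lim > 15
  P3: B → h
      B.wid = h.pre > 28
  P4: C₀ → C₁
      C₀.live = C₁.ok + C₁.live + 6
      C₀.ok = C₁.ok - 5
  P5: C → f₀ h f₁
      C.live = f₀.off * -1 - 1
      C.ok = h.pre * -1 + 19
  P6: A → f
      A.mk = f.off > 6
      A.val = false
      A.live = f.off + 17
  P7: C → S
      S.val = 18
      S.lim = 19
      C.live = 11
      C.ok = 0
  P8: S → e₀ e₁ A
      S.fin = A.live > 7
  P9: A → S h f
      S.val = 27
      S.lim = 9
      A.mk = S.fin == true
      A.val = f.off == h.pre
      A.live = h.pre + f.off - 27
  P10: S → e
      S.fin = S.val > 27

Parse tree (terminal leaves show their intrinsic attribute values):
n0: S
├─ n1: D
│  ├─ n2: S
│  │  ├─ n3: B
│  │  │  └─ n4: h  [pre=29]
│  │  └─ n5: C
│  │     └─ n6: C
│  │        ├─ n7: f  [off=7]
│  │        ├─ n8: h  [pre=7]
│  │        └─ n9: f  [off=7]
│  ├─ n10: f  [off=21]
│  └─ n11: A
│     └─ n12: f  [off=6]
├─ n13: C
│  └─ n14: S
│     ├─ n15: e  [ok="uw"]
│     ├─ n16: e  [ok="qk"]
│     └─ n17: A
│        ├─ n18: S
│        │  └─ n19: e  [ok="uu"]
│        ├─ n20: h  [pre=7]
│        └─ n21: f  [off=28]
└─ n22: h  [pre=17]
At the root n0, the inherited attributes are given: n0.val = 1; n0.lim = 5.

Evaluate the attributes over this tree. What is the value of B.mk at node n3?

-3

1. n0.val = 1  [given at root]
2. n0.lim = 5  [given at root]
3. n1.lab = 7  [S.val * 3 + 4]
4. n2.val = 26  [26]
5. n2.lim = 16  [D.lab + 9]
6. n3.mk = -3  [S.val + S.lim - 45]
7. n4.pre = 29  [terminal]
8. n3.wid = true  [h.pre > 28]
9. n7.off = 7  [terminal]
10. n8.pre = 7  [terminal]
11. n9.off = 7  [terminal]
12. n6.live = -8  [f₀.off * -1 - 1]
13. n6.ok = 12  [h.pre * -1 + 19]
14. n5.live = 10  [C₁.ok + C₁.live + 6]
15. n5.ok = 7  [C₁.ok - 5]
16. n2.fin = true  [S.lim > 15]
17. n10.off = 21  [terminal]
18. n12.off = 6  [terminal]
19. n11.mk = false  [f.off > 6]
20. n11.val = false  [false]
21. n11.live = 23  [f.off + 17]
22. n1.tag = true  [A.live > 22]
23. n14.val = 18  [18]
24. n14.lim = 19  [19]
25. n15.ok = "uw"  [terminal]
26. n16.ok = "qk"  [terminal]
27. n18.val = 27  [27]
28. n18.lim = 9  [9]
29. n19.ok = "uu"  [terminal]
30. n18.fin = false  [S.val > 27]
31. n20.pre = 7  [terminal]
32. n21.off = 28  [terminal]
33. n17.mk = false  [S.fin == true]
34. n17.val = false  [f.off == h.pre]
35. n17.live = 8  [h.pre + f.off - 27]
36. n14.fin = true  [A.live > 7]
37. n13.live = 11  [11]
38. n13.ok = 0  [0]
39. n22.pre = 17  [terminal]
40. n0.fin = false  [D.tag == false]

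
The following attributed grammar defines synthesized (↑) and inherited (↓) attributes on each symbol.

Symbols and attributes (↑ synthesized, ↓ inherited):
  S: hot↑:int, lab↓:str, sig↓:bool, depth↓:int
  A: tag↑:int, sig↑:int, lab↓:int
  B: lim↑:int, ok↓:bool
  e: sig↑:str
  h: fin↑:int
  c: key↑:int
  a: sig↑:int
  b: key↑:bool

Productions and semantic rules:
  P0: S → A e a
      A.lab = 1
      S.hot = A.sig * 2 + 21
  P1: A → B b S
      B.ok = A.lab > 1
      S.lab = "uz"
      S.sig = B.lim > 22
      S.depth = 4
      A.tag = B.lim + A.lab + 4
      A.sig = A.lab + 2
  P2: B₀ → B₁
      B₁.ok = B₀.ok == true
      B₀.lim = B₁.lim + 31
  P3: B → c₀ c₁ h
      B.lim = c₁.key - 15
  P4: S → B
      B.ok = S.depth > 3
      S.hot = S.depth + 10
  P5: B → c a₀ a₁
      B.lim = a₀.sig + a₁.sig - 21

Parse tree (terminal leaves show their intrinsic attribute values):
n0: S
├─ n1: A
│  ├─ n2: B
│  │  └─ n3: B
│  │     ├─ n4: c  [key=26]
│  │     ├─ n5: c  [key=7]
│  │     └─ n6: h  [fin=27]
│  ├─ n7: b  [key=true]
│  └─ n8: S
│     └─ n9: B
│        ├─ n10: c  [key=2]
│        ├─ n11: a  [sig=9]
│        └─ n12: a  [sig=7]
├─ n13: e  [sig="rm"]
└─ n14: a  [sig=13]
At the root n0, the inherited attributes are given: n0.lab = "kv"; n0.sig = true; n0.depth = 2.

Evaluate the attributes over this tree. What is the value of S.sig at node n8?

1. n0.lab = "kv"  [given at root]
2. n0.sig = true  [given at root]
3. n0.depth = 2  [given at root]
4. n1.lab = 1  [1]
5. n2.ok = false  [A.lab > 1]
6. n3.ok = false  [B₀.ok == true]
7. n4.key = 26  [terminal]
8. n5.key = 7  [terminal]
9. n6.fin = 27  [terminal]
10. n3.lim = -8  [c₁.key - 15]
11. n2.lim = 23  [B₁.lim + 31]
12. n7.key = true  [terminal]
13. n8.lab = "uz"  ["uz"]
14. n8.sig = true  [B.lim > 22]
15. n8.depth = 4  [4]
16. n9.ok = true  [S.depth > 3]
17. n10.key = 2  [terminal]
18. n11.sig = 9  [terminal]
19. n12.sig = 7  [terminal]
20. n9.lim = -5  [a₀.sig + a₁.sig - 21]
21. n8.hot = 14  [S.depth + 10]
22. n1.tag = 28  [B.lim + A.lab + 4]
23. n1.sig = 3  [A.lab + 2]
24. n13.sig = "rm"  [terminal]
25. n14.sig = 13  [terminal]
26. n0.hot = 27  [A.sig * 2 + 21]

true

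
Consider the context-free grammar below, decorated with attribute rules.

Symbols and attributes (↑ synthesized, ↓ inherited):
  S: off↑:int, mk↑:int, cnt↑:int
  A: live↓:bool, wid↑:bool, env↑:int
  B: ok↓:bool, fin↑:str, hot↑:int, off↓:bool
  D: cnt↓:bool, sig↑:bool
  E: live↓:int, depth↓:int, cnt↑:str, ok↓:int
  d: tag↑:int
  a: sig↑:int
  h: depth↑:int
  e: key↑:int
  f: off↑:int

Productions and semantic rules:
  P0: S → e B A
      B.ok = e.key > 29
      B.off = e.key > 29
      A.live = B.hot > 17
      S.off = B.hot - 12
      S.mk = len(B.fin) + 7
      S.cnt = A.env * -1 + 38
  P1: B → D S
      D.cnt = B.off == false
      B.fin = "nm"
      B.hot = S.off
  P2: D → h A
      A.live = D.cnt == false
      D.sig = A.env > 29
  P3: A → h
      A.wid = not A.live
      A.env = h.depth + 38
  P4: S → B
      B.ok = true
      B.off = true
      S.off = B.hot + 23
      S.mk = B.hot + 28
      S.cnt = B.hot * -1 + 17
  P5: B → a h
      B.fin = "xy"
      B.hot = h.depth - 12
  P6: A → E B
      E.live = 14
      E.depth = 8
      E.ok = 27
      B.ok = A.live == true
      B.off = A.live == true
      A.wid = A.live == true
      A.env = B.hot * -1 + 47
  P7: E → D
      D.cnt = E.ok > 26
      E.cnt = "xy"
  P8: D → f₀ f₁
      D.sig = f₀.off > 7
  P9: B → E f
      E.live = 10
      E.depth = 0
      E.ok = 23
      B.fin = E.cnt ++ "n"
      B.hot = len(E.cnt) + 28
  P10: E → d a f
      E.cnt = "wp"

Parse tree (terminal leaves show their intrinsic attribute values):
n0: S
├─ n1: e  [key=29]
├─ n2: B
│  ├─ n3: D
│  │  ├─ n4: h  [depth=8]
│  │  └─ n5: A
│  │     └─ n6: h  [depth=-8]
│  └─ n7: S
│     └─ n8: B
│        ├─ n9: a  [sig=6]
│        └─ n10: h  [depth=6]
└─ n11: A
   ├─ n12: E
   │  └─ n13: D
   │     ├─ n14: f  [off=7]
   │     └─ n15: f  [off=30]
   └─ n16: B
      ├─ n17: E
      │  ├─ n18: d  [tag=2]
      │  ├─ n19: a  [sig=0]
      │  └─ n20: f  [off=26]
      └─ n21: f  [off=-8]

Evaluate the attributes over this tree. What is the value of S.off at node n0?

1. n1.key = 29  [terminal]
2. n2.ok = false  [e.key > 29]
3. n2.off = false  [e.key > 29]
4. n3.cnt = true  [B.off == false]
5. n4.depth = 8  [terminal]
6. n5.live = false  [D.cnt == false]
7. n6.depth = -8  [terminal]
8. n5.wid = true  [not A.live]
9. n5.env = 30  [h.depth + 38]
10. n3.sig = true  [A.env > 29]
11. n8.ok = true  [true]
12. n8.off = true  [true]
13. n9.sig = 6  [terminal]
14. n10.depth = 6  [terminal]
15. n8.fin = "xy"  ["xy"]
16. n8.hot = -6  [h.depth - 12]
17. n7.off = 17  [B.hot + 23]
18. n7.mk = 22  [B.hot + 28]
19. n7.cnt = 23  [B.hot * -1 + 17]
20. n2.fin = "nm"  ["nm"]
21. n2.hot = 17  [S.off]
22. n11.live = false  [B.hot > 17]
23. n12.live = 14  [14]
24. n12.depth = 8  [8]
25. n12.ok = 27  [27]
26. n13.cnt = true  [E.ok > 26]
27. n14.off = 7  [terminal]
28. n15.off = 30  [terminal]
29. n13.sig = false  [f₀.off > 7]
30. n12.cnt = "xy"  ["xy"]
31. n16.ok = false  [A.live == true]
32. n16.off = false  [A.live == true]
33. n17.live = 10  [10]
34. n17.depth = 0  [0]
35. n17.ok = 23  [23]
36. n18.tag = 2  [terminal]
37. n19.sig = 0  [terminal]
38. n20.off = 26  [terminal]
39. n17.cnt = "wp"  ["wp"]
40. n21.off = -8  [terminal]
41. n16.fin = "wpn"  [E.cnt ++ "n"]
42. n16.hot = 30  [len(E.cnt) + 28]
43. n11.wid = false  [A.live == true]
44. n11.env = 17  [B.hot * -1 + 47]
45. n0.off = 5  [B.hot - 12]
46. n0.mk = 9  [len(B.fin) + 7]
47. n0.cnt = 21  [A.env * -1 + 38]

5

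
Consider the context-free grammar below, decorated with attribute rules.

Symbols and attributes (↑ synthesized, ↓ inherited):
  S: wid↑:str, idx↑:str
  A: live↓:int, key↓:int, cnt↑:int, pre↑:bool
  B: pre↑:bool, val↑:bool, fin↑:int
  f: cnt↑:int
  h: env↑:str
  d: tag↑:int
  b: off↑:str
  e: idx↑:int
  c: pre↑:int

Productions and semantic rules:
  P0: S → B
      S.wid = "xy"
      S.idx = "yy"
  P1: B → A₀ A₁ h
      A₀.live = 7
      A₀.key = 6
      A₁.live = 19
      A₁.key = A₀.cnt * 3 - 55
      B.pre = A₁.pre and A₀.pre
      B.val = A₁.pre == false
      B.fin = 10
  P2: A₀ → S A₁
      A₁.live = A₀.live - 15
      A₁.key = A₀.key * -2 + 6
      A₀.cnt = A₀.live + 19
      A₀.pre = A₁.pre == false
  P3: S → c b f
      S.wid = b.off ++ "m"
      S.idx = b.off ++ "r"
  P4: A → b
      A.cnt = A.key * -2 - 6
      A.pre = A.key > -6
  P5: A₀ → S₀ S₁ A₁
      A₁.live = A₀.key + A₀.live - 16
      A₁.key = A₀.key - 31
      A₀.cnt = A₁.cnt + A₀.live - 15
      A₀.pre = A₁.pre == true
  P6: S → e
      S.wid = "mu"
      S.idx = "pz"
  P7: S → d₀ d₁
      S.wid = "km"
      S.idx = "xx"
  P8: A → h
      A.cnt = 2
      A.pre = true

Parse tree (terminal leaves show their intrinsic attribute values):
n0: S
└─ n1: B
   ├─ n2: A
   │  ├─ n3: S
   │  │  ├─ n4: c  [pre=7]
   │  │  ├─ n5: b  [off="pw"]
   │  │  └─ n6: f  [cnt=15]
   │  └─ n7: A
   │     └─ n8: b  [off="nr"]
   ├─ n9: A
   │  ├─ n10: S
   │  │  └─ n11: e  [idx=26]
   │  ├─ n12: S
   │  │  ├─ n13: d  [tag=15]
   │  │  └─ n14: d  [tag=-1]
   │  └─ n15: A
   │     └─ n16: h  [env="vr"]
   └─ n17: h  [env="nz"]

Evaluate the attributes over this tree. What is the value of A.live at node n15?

1. n2.live = 7  [7]
2. n2.key = 6  [6]
3. n4.pre = 7  [terminal]
4. n5.off = "pw"  [terminal]
5. n6.cnt = 15  [terminal]
6. n3.wid = "pwm"  [b.off ++ "m"]
7. n3.idx = "pwr"  [b.off ++ "r"]
8. n7.live = -8  [A₀.live - 15]
9. n7.key = -6  [A₀.key * -2 + 6]
10. n8.off = "nr"  [terminal]
11. n7.cnt = 6  [A.key * -2 - 6]
12. n7.pre = false  [A.key > -6]
13. n2.cnt = 26  [A₀.live + 19]
14. n2.pre = true  [A₁.pre == false]
15. n9.live = 19  [19]
16. n9.key = 23  [A₀.cnt * 3 - 55]
17. n11.idx = 26  [terminal]
18. n10.wid = "mu"  ["mu"]
19. n10.idx = "pz"  ["pz"]
20. n13.tag = 15  [terminal]
21. n14.tag = -1  [terminal]
22. n12.wid = "km"  ["km"]
23. n12.idx = "xx"  ["xx"]
24. n15.live = 26  [A₀.key + A₀.live - 16]
25. n15.key = -8  [A₀.key - 31]
26. n16.env = "vr"  [terminal]
27. n15.cnt = 2  [2]
28. n15.pre = true  [true]
29. n9.cnt = 6  [A₁.cnt + A₀.live - 15]
30. n9.pre = true  [A₁.pre == true]
31. n17.env = "nz"  [terminal]
32. n1.pre = true  [A₁.pre and A₀.pre]
33. n1.val = false  [A₁.pre == false]
34. n1.fin = 10  [10]
35. n0.wid = "xy"  ["xy"]
36. n0.idx = "yy"  ["yy"]

26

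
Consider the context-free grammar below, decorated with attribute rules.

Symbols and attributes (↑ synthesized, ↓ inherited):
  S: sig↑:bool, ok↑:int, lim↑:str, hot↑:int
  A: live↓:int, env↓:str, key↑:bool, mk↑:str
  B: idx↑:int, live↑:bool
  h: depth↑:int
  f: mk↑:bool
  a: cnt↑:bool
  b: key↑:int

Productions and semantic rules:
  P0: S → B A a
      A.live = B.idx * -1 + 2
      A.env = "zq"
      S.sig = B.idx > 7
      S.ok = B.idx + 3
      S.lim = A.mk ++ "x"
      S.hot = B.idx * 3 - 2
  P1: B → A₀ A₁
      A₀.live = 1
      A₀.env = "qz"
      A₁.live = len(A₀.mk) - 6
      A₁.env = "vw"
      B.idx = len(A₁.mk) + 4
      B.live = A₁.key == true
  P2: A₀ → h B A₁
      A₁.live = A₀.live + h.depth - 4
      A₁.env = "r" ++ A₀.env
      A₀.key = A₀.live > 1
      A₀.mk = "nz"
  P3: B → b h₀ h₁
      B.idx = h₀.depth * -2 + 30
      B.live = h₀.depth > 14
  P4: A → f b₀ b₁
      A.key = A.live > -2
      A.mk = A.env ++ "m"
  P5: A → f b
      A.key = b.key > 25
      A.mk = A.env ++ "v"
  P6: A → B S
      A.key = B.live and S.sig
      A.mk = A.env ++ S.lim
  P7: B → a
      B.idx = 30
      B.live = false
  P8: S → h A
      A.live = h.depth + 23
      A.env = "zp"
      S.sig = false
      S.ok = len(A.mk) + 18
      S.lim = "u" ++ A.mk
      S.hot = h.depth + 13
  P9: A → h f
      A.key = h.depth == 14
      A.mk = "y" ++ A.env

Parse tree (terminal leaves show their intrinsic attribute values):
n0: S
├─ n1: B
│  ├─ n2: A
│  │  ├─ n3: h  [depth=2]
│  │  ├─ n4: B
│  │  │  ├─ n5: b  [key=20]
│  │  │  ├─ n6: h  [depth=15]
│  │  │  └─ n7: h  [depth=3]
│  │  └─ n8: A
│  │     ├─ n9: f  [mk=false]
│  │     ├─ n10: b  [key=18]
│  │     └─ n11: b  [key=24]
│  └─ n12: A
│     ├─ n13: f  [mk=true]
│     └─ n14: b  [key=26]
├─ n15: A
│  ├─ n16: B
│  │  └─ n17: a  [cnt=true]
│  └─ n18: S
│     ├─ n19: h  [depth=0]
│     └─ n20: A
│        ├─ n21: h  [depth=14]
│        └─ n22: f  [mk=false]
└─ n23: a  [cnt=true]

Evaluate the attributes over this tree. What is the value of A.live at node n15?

-5

1. n2.live = 1  [1]
2. n2.env = "qz"  ["qz"]
3. n3.depth = 2  [terminal]
4. n5.key = 20  [terminal]
5. n6.depth = 15  [terminal]
6. n7.depth = 3  [terminal]
7. n4.idx = 0  [h₀.depth * -2 + 30]
8. n4.live = true  [h₀.depth > 14]
9. n8.live = -1  [A₀.live + h.depth - 4]
10. n8.env = "rqz"  ["r" ++ A₀.env]
11. n9.mk = false  [terminal]
12. n10.key = 18  [terminal]
13. n11.key = 24  [terminal]
14. n8.key = true  [A.live > -2]
15. n8.mk = "rqzm"  [A.env ++ "m"]
16. n2.key = false  [A₀.live > 1]
17. n2.mk = "nz"  ["nz"]
18. n12.live = -4  [len(A₀.mk) - 6]
19. n12.env = "vw"  ["vw"]
20. n13.mk = true  [terminal]
21. n14.key = 26  [terminal]
22. n12.key = true  [b.key > 25]
23. n12.mk = "vwv"  [A.env ++ "v"]
24. n1.idx = 7  [len(A₁.mk) + 4]
25. n1.live = true  [A₁.key == true]
26. n15.live = -5  [B.idx * -1 + 2]
27. n15.env = "zq"  ["zq"]
28. n17.cnt = true  [terminal]
29. n16.idx = 30  [30]
30. n16.live = false  [false]
31. n19.depth = 0  [terminal]
32. n20.live = 23  [h.depth + 23]
33. n20.env = "zp"  ["zp"]
34. n21.depth = 14  [terminal]
35. n22.mk = false  [terminal]
36. n20.key = true  [h.depth == 14]
37. n20.mk = "yzp"  ["y" ++ A.env]
38. n18.sig = false  [false]
39. n18.ok = 21  [len(A.mk) + 18]
40. n18.lim = "uyzp"  ["u" ++ A.mk]
41. n18.hot = 13  [h.depth + 13]
42. n15.key = false  [B.live and S.sig]
43. n15.mk = "zquyzp"  [A.env ++ S.lim]
44. n23.cnt = true  [terminal]
45. n0.sig = false  [B.idx > 7]
46. n0.ok = 10  [B.idx + 3]
47. n0.lim = "zquyzpx"  [A.mk ++ "x"]
48. n0.hot = 19  [B.idx * 3 - 2]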